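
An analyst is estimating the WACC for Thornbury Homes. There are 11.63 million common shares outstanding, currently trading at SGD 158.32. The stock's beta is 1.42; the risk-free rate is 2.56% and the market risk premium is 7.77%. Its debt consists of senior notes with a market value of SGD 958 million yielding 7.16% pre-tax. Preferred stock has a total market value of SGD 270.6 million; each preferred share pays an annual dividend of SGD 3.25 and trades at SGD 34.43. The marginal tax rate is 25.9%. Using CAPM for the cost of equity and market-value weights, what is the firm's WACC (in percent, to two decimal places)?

10.64%

Cost of equity via CAPM: Re = 2.56% + 1.42 × 7.77% = 13.5934%.
Cost of preferred: Rp = 3.25 / 34.43 = 9.4394%.
Market value of equity E = 158.32 × 11.63m = 1841.2616m.
Total capital V = 1841.2616 + 270.6 + 958 = 3069.8616.
Equity: weight = 1841.2616/3069.8616 = 0.5998; cost = 13.5934%.
Preferred: weight = 270.6/3069.8616 = 0.0881; cost = 9.4394%.
Senior notes: weight = 958/3069.8616 = 0.3121; after-tax cost = 7.16% × (1 − 25.9%) = 5.3056%.
WACC = 0.5998 × 13.5934% + 0.0881 × 9.4394% + 0.3121 × 5.3056% = 10.6409%.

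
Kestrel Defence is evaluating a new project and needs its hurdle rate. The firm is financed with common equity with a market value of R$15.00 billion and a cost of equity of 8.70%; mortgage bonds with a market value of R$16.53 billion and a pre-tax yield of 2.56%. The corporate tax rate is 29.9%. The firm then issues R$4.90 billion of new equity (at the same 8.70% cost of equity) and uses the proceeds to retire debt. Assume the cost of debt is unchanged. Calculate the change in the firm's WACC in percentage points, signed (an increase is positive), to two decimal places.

+1.07 pp

Current WACC:
Total capital V = 15 + 16.53 = 31.53.
Equity: weight = 15/31.53 = 0.4757; cost = 8.7%.
Mortgage bonds: weight = 16.53/31.53 = 0.5243; after-tax cost = 2.56% × (1 − 29.9%) = 1.7946%.
WACC = 0.4757 × 8.7000% + 0.5243 × 1.7946% = 5.0797%.
After the change:
Total capital V = 19.9 + 11.63 = 31.53.
Equity: weight = 19.9/31.53 = 0.6311; cost = 8.7%.
Mortgage bonds: weight = 11.63/31.53 = 0.3689; after-tax cost = 2.56% × (1 − 29.9%) = 1.7946%.
WACC = 0.6311 × 8.7000% + 0.3689 × 1.7946% = 6.1529%.
Change in WACC = 6.1529% − 5.0797% = 1.0732 pp.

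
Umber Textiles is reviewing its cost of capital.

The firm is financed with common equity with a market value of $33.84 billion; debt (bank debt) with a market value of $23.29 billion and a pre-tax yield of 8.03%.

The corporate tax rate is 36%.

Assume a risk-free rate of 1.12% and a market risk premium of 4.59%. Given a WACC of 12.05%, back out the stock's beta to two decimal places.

Total capital V = 33.84 + 23.29 = 57.13.
Equity weight = 33.84/57.13 = 0.5923.
Bank debt weight = 23.29/57.13 = 0.4077.
Debt contribution = 0.4077 × 8.03% × (1 − 36%) = 2.0951%.
Required equity contribution = 12.05% − 2.0951% = 9.9549%  ⇒  Re = 16.8063%.
CAPM: 16.8063% = 1.12% + β × 4.59%  ⇒  β = 3.4175.

3.42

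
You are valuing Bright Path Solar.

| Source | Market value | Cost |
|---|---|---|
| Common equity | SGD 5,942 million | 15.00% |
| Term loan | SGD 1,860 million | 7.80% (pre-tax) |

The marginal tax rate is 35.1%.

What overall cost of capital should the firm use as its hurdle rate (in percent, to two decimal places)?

12.63%

Total capital V = 5942 + 1860 = 7802.
Equity: weight = 5942/7802 = 0.7616; cost = 15%.
Term loan: weight = 1860/7802 = 0.2384; after-tax cost = 7.8% × (1 − 35.1%) = 5.0622%.
WACC = 0.7616 × 15.0000% + 0.2384 × 5.0622% = 12.6308%.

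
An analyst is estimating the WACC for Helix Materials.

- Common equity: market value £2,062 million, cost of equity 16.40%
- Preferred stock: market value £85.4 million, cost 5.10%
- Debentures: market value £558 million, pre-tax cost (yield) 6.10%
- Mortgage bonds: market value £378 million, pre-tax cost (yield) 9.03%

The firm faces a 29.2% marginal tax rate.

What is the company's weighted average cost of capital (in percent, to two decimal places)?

Total capital V = 2062 + 85.4 + 558 + 378 = 3083.4.
Equity: weight = 2062/3083.4 = 0.6687; cost = 16.4%.
Preferred: weight = 85.4/3083.4 = 0.0277; cost = 5.1%.
Debentures: weight = 558/3083.4 = 0.1810; after-tax cost = 6.1% × (1 − 29.2%) = 4.3188%.
Mortgage bonds: weight = 378/3083.4 = 0.1226; after-tax cost = 9.03% × (1 − 29.2%) = 6.3932%.
WACC = 0.6687 × 16.4000% + 0.0277 × 5.1000% + 0.1810 × 4.3188% + 0.1226 × 6.3932% = 12.6740%.

12.67%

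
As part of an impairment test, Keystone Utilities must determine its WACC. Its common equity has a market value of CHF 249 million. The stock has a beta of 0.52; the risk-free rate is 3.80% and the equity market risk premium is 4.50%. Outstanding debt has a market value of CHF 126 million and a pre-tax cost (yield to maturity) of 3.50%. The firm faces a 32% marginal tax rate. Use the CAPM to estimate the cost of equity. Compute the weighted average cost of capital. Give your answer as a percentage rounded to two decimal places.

4.88%

Cost of equity via CAPM: Re = 3.8% + 0.52 × 4.5% = 6.1400%.
Total capital V = 249 + 126 = 375.
Equity: weight = 249/375 = 0.6640; cost = 6.14%.
Debt: weight = 126/375 = 0.3360; after-tax cost = 3.5% × (1 − 32%) = 2.3800%.
WACC = 0.6640 × 6.1400% + 0.3360 × 2.3800% = 4.8766%.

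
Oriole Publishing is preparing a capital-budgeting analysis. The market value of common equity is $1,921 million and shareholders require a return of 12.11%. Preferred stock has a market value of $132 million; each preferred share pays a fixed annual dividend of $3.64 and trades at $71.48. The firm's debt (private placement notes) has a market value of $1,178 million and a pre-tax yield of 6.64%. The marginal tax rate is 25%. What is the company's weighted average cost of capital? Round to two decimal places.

Cost of preferred: Rp = 3.64 / 71.48 = 5.0923%.
Total capital V = 1921 + 132 + 1178 = 3231.
Equity: weight = 1921/3231 = 0.5946; cost = 12.11%.
Preferred: weight = 132/3231 = 0.0409; cost = 5.0923%.
Private placement notes: weight = 1178/3231 = 0.3646; after-tax cost = 6.64% × (1 − 25%) = 4.9800%.
WACC = 0.5946 × 12.1100% + 0.0409 × 5.0923% + 0.3646 × 4.9800% = 9.2237%.

9.22%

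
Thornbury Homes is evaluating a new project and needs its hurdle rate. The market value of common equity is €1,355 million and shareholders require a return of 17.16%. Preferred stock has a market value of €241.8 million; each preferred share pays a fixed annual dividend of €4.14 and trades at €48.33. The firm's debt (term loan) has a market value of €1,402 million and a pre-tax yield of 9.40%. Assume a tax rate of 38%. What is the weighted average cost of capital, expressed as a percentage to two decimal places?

Cost of preferred: Rp = 4.14 / 48.33 = 8.5661%.
Total capital V = 1355 + 241.8 + 1402 = 2998.8.
Equity: weight = 1355/2998.8 = 0.4518; cost = 17.16%.
Preferred: weight = 241.8/2998.8 = 0.0806; cost = 8.5661%.
Term loan: weight = 1402/2998.8 = 0.4675; after-tax cost = 9.4% × (1 − 38%) = 5.8280%.
WACC = 0.4518 × 17.1600% + 0.0806 × 8.5661% + 0.4675 × 5.8280% = 11.1691%.

11.17%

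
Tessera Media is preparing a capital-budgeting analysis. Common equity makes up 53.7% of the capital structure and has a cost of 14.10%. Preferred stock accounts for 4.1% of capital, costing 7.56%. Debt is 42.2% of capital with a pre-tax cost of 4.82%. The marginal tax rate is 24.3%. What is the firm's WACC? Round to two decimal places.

After-tax cost of debt = 4.82% × (1 − 24.3%) = 3.6487%.
WACC = 0.537 × 14.1000% + 0.041 × 7.5600% + 0.422 × 3.6487% = 9.4214%.

9.42%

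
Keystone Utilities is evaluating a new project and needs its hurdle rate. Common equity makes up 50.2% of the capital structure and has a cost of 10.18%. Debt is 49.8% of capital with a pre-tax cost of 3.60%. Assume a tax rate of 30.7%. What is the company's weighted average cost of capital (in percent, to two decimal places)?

6.35%

After-tax cost of debt = 3.6% × (1 − 30.7%) = 2.4948%.
WACC = 0.502 × 10.1800% + 0.498 × 2.4948% = 6.3528%.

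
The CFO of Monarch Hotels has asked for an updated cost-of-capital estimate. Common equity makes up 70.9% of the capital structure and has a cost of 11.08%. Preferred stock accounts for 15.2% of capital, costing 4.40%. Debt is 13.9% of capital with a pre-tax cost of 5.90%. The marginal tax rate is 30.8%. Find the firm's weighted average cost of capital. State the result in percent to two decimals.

9.09%

After-tax cost of debt = 5.9% × (1 − 30.8%) = 4.0828%.
WACC = 0.709 × 11.0800% + 0.152 × 4.4000% + 0.139 × 4.0828% = 9.0920%.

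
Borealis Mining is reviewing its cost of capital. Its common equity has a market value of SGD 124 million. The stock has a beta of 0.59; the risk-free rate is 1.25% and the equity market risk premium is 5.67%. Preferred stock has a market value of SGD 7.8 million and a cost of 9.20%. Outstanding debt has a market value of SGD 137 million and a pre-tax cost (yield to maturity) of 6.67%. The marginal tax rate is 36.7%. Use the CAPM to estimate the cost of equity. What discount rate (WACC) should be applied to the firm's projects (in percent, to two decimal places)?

4.54%

Cost of equity via CAPM: Re = 1.25% + 0.59 × 5.67% = 4.5953%.
Total capital V = 124 + 7.8 + 137 = 268.8.
Equity: weight = 124/268.8 = 0.4613; cost = 4.5953%.
Preferred: weight = 7.8/268.8 = 0.0290; cost = 9.2%.
Debt: weight = 137/268.8 = 0.5097; after-tax cost = 6.67% × (1 − 36.7%) = 4.2221%.
WACC = 0.4613 × 4.5953% + 0.0290 × 9.2000% + 0.5097 × 4.2221% = 4.5387%.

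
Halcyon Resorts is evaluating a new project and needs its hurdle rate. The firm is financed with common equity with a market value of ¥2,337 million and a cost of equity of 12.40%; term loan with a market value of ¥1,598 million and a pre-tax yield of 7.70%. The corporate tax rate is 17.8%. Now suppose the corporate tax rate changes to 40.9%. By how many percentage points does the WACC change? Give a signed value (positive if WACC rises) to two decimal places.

-0.72 pp

Current WACC:
Total capital V = 2337 + 1598 = 3935.
Equity: weight = 2337/3935 = 0.5939; cost = 12.4%.
Term loan: weight = 1598/3935 = 0.4061; after-tax cost = 7.7% × (1 − 17.8%) = 6.3294%.
WACC = 0.5939 × 12.4000% + 0.4061 × 6.3294% = 9.9347%.
After the change:
Total capital V = 2337 + 1598 = 3935.
Equity: weight = 2337/3935 = 0.5939; cost = 12.4%.
Term loan: weight = 1598/3935 = 0.4061; after-tax cost = 7.7% × (1 − 40.9%) = 4.5507%.
WACC = 0.5939 × 12.4000% + 0.4061 × 4.5507% = 9.2124%.
Change in WACC = 9.2124% − 9.9347% = -0.7223 pp.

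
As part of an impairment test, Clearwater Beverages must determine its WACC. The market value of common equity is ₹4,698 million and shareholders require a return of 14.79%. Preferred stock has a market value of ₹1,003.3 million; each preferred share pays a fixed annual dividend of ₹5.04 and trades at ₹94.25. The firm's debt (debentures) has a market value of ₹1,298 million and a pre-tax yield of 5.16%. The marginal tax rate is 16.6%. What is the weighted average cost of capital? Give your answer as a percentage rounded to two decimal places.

Cost of preferred: Rp = 5.04 / 94.25 = 5.3475%.
Total capital V = 4698 + 1003.3 + 1298 = 6999.3.
Equity: weight = 4698/6999.3 = 0.6712; cost = 14.79%.
Preferred: weight = 1003.3/6999.3 = 0.1433; cost = 5.3475%.
Debentures: weight = 1298/6999.3 = 0.1854; after-tax cost = 5.16% × (1 − 16.6%) = 4.3034%.
WACC = 0.6712 × 14.7900% + 0.1433 × 5.3475% + 0.1854 × 4.3034% = 11.4918%.

11.49%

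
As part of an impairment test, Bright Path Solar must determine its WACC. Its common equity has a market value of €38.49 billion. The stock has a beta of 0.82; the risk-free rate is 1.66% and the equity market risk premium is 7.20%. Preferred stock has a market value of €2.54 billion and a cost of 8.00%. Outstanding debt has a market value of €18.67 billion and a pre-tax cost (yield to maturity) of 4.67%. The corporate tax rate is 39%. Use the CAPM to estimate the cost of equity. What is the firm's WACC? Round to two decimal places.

6.11%

Cost of equity via CAPM: Re = 1.66% + 0.82 × 7.2% = 7.5640%.
Total capital V = 38.49 + 2.54 + 18.67 = 59.7.
Equity: weight = 38.49/59.7 = 0.6447; cost = 7.564%.
Preferred: weight = 2.54/59.7 = 0.0425; cost = 8%.
Debt: weight = 18.67/59.7 = 0.3127; after-tax cost = 4.67% × (1 − 39%) = 2.8487%.
WACC = 0.6447 × 7.5640% + 0.0425 × 8.0000% + 0.3127 × 2.8487% = 6.1079%.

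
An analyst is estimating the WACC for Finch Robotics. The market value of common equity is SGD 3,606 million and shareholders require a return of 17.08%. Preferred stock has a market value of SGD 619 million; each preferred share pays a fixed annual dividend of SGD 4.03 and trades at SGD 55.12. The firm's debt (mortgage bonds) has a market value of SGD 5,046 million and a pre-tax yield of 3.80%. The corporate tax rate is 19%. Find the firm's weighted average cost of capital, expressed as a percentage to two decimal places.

Cost of preferred: Rp = 4.03 / 55.12 = 7.3113%.
Total capital V = 3606 + 619 + 5046 = 9271.
Equity: weight = 3606/9271 = 0.3890; cost = 17.08%.
Preferred: weight = 619/9271 = 0.0668; cost = 7.3113%.
Mortgage bonds: weight = 5046/9271 = 0.5443; after-tax cost = 3.8% × (1 − 19%) = 3.0780%.
WACC = 0.3890 × 17.0800% + 0.0668 × 7.3113% + 0.5443 × 3.0780% = 8.8068%.

8.81%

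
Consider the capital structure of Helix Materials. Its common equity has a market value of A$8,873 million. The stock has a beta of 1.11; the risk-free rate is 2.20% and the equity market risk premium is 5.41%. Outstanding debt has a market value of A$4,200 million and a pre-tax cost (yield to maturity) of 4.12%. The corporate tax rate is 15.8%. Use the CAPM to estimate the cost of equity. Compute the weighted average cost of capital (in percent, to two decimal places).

Cost of equity via CAPM: Re = 2.2% + 1.11 × 5.41% = 8.2051%.
Total capital V = 8873 + 4200 = 13073.
Equity: weight = 8873/13073 = 0.6787; cost = 8.2051%.
Debt: weight = 4200/13073 = 0.3213; after-tax cost = 4.12% × (1 − 15.8%) = 3.4690%.
WACC = 0.6787 × 8.2051% + 0.3213 × 3.4690% = 6.6835%.

6.68%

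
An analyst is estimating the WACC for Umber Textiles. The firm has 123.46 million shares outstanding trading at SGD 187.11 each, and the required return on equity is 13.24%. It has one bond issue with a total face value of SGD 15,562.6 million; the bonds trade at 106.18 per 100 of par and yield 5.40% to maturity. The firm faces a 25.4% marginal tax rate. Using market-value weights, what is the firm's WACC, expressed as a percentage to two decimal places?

9.40%

Market value of equity E = 187.11 × 123.46m = 23100.6006m. Market value of debt D = 15562.6m × 106.18/100 = 16524.36868m.
Total capital V = 23100.6006 + 16524.36868 = 39624.96928.
Equity: weight = 23100.6006/39624.96928 = 0.5830; cost = 13.24%.
Bonds outstanding: weight = 16524.36868/39624.96928 = 0.4170; after-tax cost = 5.4% × (1 − 25.4%) = 4.0284%.
WACC = 0.5830 × 13.2400% + 0.4170 × 4.0284% = 9.3986%.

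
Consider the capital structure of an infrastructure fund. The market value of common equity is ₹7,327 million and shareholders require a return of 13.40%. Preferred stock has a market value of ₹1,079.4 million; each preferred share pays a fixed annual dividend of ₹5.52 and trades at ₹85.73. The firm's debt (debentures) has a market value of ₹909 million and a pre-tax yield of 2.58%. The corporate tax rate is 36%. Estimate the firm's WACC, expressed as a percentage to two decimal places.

Cost of preferred: Rp = 5.52 / 85.73 = 6.4388%.
Total capital V = 7327 + 1079.4 + 909 = 9315.4.
Equity: weight = 7327/9315.4 = 0.7865; cost = 13.4%.
Preferred: weight = 1079.4/9315.4 = 0.1159; cost = 6.4388%.
Debentures: weight = 909/9315.4 = 0.0976; after-tax cost = 2.58% × (1 − 36%) = 1.6512%.
WACC = 0.7865 × 13.4000% + 0.1159 × 6.4388% + 0.0976 × 1.6512% = 11.4469%.

11.45%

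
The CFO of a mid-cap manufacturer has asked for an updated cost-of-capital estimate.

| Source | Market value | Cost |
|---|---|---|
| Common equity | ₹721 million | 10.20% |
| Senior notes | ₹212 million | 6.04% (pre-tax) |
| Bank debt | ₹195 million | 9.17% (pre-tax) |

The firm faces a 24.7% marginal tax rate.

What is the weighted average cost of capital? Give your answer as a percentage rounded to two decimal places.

8.57%

Total capital V = 721 + 212 + 195 = 1128.
Equity: weight = 721/1128 = 0.6392; cost = 10.2%.
Senior notes: weight = 212/1128 = 0.1879; after-tax cost = 6.04% × (1 − 24.7%) = 4.5481%.
Bank debt: weight = 195/1128 = 0.1729; after-tax cost = 9.17% × (1 − 24.7%) = 6.9050%.
WACC = 0.6392 × 10.2000% + 0.1879 × 4.5481% + 0.1729 × 6.9050% = 8.5682%.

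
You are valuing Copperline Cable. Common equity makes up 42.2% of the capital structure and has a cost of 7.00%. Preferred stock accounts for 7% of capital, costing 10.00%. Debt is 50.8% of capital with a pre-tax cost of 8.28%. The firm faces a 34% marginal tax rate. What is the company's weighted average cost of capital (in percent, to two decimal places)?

After-tax cost of debt = 8.28% × (1 − 34%) = 5.4648%.
WACC = 0.422 × 7.0000% + 0.070 × 10.0000% + 0.508 × 5.4648% = 6.4301%.

6.43%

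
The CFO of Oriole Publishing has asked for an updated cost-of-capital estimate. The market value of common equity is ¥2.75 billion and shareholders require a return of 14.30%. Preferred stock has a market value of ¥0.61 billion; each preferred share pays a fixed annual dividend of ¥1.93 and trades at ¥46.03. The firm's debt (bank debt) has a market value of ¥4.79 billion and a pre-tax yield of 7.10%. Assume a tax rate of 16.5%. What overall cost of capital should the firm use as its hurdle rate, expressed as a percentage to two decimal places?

Cost of preferred: Rp = 1.93 / 46.03 = 4.1929%.
Total capital V = 2.75 + 0.61 + 4.79 = 8.15.
Equity: weight = 2.75/8.15 = 0.3374; cost = 14.3%.
Preferred: weight = 0.61/8.15 = 0.0748; cost = 4.1929%.
Bank debt: weight = 4.79/8.15 = 0.5877; after-tax cost = 7.1% × (1 − 16.5%) = 5.9285%.
WACC = 0.3374 × 14.3000% + 0.0748 × 4.1929% + 0.5877 × 5.9285% = 8.6233%.

8.62%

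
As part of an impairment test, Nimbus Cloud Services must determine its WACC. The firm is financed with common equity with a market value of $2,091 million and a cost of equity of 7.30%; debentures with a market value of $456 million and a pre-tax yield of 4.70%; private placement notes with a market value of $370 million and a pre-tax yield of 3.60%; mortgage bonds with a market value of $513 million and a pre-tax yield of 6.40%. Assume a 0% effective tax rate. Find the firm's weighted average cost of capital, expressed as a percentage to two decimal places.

Total capital V = 2091 + 456 + 370 + 513 = 3430.
Equity: weight = 2091/3430 = 0.6096; cost = 7.3%.
Debentures: weight = 456/3430 = 0.1329; after-tax cost = 4.7% × (1 − 0%) = 4.7000%.
Private placement notes: weight = 370/3430 = 0.1079; after-tax cost = 3.6% × (1 − 0%) = 3.6000%.
Mortgage bonds: weight = 513/3430 = 0.1496; after-tax cost = 6.4% × (1 − 0%) = 6.4000%.
WACC = 0.6096 × 7.3000% + 0.1329 × 4.7000% + 0.1079 × 3.6000% + 0.1496 × 6.4000% = 6.4206%.

6.42%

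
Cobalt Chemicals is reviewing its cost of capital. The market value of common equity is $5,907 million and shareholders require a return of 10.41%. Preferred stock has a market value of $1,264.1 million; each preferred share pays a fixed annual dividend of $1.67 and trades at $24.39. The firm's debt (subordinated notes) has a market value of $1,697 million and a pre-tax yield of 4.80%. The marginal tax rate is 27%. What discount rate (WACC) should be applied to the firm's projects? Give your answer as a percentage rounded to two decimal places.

Cost of preferred: Rp = 1.67 / 24.39 = 6.8471%.
Total capital V = 5907 + 1264.1 + 1697 = 8868.1.
Equity: weight = 5907/8868.1 = 0.6661; cost = 10.41%.
Preferred: weight = 1264.1/8868.1 = 0.1425; cost = 6.8471%.
Subordinated notes: weight = 1697/8868.1 = 0.1914; after-tax cost = 4.8% × (1 − 27%) = 3.5040%.
WACC = 0.6661 × 10.4100% + 0.1425 × 6.8471% + 0.1914 × 3.5040% = 8.5806%.

8.58%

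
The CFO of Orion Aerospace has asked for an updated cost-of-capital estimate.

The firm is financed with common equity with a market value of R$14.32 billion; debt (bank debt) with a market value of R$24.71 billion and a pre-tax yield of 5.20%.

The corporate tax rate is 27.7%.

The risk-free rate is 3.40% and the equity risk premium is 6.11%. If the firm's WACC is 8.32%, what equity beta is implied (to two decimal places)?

Total capital V = 14.32 + 24.71 = 39.03.
Equity weight = 14.32/39.03 = 0.3669.
Bank debt weight = 24.71/39.03 = 0.6331.
Debt contribution = 0.6331 × 5.2% × (1 − 27.7%) = 2.3802%.
Required equity contribution = 8.32% − 2.3802% = 5.9398%  ⇒  Re = 16.1892%.
CAPM: 16.1892% = 3.4% + β × 6.11%  ⇒  β = 2.0932.

2.09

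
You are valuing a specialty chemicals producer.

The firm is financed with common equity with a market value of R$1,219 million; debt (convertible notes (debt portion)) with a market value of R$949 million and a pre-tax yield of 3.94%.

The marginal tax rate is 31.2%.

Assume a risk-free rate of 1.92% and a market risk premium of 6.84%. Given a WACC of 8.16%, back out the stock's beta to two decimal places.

1.53

Total capital V = 1219 + 949 = 2168.
Equity weight = 1219/2168 = 0.5623.
Convertible notes (debt portion) weight = 949/2168 = 0.4377.
Debt contribution = 0.4377 × 3.94% × (1 − 31.2%) = 1.1866%.
Required equity contribution = 8.16% − 1.1866% = 6.9734%  ⇒  Re = 12.4023%.
CAPM: 12.4023% = 1.92% + β × 6.84%  ⇒  β = 1.5325.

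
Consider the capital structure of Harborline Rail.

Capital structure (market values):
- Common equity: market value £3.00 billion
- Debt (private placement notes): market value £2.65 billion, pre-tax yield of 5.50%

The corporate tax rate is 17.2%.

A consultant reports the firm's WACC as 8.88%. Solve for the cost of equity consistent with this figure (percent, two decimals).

Total capital V = 3 + 2.65 = 5.65.
Equity weight = 3/5.65 = 0.5310.
Private placement notes weight = 2.65/5.65 = 0.4690.
Debt contribution = 0.4690 × 5.5% × (1 − 17.2%) = 2.1359%.
Required equity contribution = 8.88% − 2.1359% = 6.7441%.
Re = 6.7441% / 0.5310 = 12.7013%.

12.70%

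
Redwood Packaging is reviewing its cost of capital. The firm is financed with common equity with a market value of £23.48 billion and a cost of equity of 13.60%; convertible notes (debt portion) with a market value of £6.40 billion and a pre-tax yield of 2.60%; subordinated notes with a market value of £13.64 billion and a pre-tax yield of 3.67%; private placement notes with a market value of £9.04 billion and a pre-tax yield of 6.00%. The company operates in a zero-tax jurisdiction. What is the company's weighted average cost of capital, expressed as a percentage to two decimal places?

Total capital V = 23.48 + 6.4 + 13.64 + 9.04 = 52.56.
Equity: weight = 23.48/52.56 = 0.4467; cost = 13.6%.
Convertible notes (debt portion): weight = 6.4/52.56 = 0.1218; after-tax cost = 2.6% × (1 − 0%) = 2.6000%.
Subordinated notes: weight = 13.64/52.56 = 0.2595; after-tax cost = 3.67% × (1 − 0%) = 3.6700%.
Private placement notes: weight = 9.04/52.56 = 0.1720; after-tax cost = 6% × (1 − 0%) = 6.0000%.
WACC = 0.4467 × 13.6000% + 0.1218 × 2.6000% + 0.2595 × 3.6700% + 0.1720 × 6.0000% = 8.3765%.

8.38%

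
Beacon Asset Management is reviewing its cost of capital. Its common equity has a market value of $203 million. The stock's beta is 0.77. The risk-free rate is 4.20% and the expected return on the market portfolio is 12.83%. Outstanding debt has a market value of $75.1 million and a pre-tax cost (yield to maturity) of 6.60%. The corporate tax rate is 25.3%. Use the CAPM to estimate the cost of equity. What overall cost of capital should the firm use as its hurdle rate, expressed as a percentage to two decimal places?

Market risk premium = 12.83% − 4.2% = 8.63%.
Cost of equity via CAPM: Re = 4.2% + 0.77 × 8.63% = 10.8451%.
Total capital V = 203 + 75.1 = 278.1.
Equity: weight = 203/278.1 = 0.7300; cost = 10.8451%.
Debt: weight = 75.1/278.1 = 0.2700; after-tax cost = 6.6% × (1 − 25.3%) = 4.9302%.
WACC = 0.7300 × 10.8451% + 0.2700 × 4.9302% = 9.2478%.

9.25%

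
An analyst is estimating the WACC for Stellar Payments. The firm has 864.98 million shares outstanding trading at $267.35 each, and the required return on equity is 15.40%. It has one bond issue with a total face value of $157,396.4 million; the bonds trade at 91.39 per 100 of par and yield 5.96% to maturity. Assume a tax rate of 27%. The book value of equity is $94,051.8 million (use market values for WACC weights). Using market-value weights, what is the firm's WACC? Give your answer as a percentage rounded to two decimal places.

Market value of equity E = 267.35 × 864.98m = 231252.403m. Market value of debt D = 157396.4m × 91.39/100 = 143844.56996m.
Total capital V = 231252.403 + 143844.56996 = 375096.97296.
Equity: weight = 231252.403/375096.97296 = 0.6165; cost = 15.4%.
Bonds outstanding: weight = 143844.56996/375096.97296 = 0.3835; after-tax cost = 5.96% × (1 − 27%) = 4.3508%.
WACC = 0.6165 × 15.4000% + 0.3835 × 4.3508% = 11.1628%.

11.16%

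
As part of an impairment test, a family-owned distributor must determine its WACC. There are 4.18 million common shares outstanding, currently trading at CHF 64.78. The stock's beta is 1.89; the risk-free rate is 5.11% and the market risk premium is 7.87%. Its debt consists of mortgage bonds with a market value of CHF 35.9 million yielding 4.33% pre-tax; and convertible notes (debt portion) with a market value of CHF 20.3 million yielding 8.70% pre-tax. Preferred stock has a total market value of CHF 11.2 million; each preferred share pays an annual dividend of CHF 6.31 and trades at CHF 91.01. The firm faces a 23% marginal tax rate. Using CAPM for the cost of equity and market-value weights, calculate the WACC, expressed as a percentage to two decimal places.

16.99%

Cost of equity via CAPM: Re = 5.11% + 1.89 × 7.87% = 19.9843%.
Cost of preferred: Rp = 6.31 / 91.01 = 6.9333%.
Market value of equity E = 64.78 × 4.18m = 270.7804m.
Total capital V = 270.7804 + 11.2 + 35.9 + 20.3 = 338.1804.
Equity: weight = 270.7804/338.1804 = 0.8007; cost = 19.9843%.
Preferred: weight = 11.2/338.1804 = 0.0331; cost = 6.9333%.
Mortgage bonds: weight = 35.9/338.1804 = 0.1062; after-tax cost = 4.33% × (1 − 23%) = 3.3341%.
Convertible notes (debt portion): weight = 20.3/338.1804 = 0.0600; after-tax cost = 8.7% × (1 − 23%) = 6.6990%.
WACC = 0.8007 × 19.9843% + 0.0331 × 6.9333% + 0.1062 × 3.3341% + 0.0600 × 6.6990% = 16.9871%.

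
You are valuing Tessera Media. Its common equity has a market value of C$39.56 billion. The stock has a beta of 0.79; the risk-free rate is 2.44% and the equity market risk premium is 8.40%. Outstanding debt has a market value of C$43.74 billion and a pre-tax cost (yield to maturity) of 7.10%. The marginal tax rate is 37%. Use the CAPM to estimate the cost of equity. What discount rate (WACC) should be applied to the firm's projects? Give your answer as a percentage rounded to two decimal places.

6.66%

Cost of equity via CAPM: Re = 2.44% + 0.79 × 8.4% = 9.0760%.
Total capital V = 39.56 + 43.74 = 83.3.
Equity: weight = 39.56/83.3 = 0.4749; cost = 9.076%.
Debt: weight = 43.74/83.3 = 0.5251; after-tax cost = 7.1% × (1 − 37%) = 4.4730%.
WACC = 0.4749 × 9.0760% + 0.5251 × 4.4730% = 6.6590%.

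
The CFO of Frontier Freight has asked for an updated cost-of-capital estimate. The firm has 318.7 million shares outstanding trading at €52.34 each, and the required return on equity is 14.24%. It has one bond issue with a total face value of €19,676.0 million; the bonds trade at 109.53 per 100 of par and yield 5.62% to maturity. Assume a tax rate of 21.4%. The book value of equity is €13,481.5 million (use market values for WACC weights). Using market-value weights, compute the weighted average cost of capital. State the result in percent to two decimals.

Market value of equity E = 52.34 × 318.7m = 16680.758m. Market value of debt D = 19676m × 109.53/100 = 21551.1228m.
Total capital V = 16680.758 + 21551.1228 = 38231.8808.
Equity: weight = 16680.758/38231.8808 = 0.4363; cost = 14.24%.
Bonds outstanding: weight = 21551.1228/38231.8808 = 0.5637; after-tax cost = 5.62% × (1 − 21.4%) = 4.4173%.
WACC = 0.4363 × 14.2400% + 0.5637 × 4.4173% = 8.7030%.

8.70%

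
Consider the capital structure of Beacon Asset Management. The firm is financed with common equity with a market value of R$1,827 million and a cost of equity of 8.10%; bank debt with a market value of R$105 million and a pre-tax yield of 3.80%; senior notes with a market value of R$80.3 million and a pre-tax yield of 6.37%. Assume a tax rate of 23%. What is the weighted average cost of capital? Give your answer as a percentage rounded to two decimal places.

7.70%

Total capital V = 1827 + 105 + 80.3 = 2012.3.
Equity: weight = 1827/2012.3 = 0.9079; cost = 8.1%.
Bank debt: weight = 105/2012.3 = 0.0522; after-tax cost = 3.8% × (1 − 23%) = 2.9260%.
Senior notes: weight = 80.3/2012.3 = 0.0399; after-tax cost = 6.37% × (1 − 23%) = 4.9049%.
WACC = 0.9079 × 8.1000% + 0.0522 × 2.9260% + 0.0399 × 4.9049% = 7.7025%.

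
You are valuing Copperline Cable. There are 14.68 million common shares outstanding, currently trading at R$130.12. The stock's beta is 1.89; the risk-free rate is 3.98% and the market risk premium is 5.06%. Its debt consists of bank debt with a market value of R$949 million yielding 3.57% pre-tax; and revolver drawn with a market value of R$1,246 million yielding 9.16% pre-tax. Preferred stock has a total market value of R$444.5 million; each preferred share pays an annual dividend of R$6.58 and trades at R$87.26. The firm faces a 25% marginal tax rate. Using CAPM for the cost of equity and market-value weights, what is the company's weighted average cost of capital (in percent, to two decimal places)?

8.86%

Cost of equity via CAPM: Re = 3.98% + 1.89 × 5.06% = 13.5434%.
Cost of preferred: Rp = 6.58 / 87.26 = 7.5407%.
Market value of equity E = 130.12 × 14.68m = 1910.1616m.
Total capital V = 1910.1616 + 444.5 + 949 + 1246 = 4549.6616.
Equity: weight = 1910.1616/4549.6616 = 0.4198; cost = 13.5434%.
Preferred: weight = 444.5/4549.6616 = 0.0977; cost = 7.5407%.
Bank debt: weight = 949/4549.6616 = 0.2086; after-tax cost = 3.57% × (1 − 25%) = 2.6775%.
Revolver drawn: weight = 1246/4549.6616 = 0.2739; after-tax cost = 9.16% × (1 − 25%) = 6.8700%.
WACC = 0.4198 × 13.5434% + 0.0977 × 7.5407% + 0.2086 × 2.6775% + 0.2739 × 6.8700% = 8.8628%.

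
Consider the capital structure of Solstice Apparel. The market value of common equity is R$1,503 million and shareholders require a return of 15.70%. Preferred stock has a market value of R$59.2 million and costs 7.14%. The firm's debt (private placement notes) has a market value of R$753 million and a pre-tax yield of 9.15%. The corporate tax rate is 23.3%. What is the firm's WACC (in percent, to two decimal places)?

Total capital V = 1503 + 59.2 + 753 = 2315.2.
Equity: weight = 1503/2315.2 = 0.6492; cost = 15.7%.
Preferred: weight = 59.2/2315.2 = 0.0256; cost = 7.14%.
Private placement notes: weight = 753/2315.2 = 0.3252; after-tax cost = 9.15% × (1 − 23.3%) = 7.0181%.
WACC = 0.6492 × 15.7000% + 0.0256 × 7.1400% + 0.3252 × 7.0181% = 12.6574%.

12.66%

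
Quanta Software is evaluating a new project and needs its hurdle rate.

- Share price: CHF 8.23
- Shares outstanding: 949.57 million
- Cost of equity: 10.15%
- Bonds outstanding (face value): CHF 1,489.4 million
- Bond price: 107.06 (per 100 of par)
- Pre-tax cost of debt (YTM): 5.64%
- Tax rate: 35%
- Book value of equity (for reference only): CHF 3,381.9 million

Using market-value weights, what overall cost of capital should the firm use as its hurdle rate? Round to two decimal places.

9.05%

Market value of equity E = 8.23 × 949.57m = 7814.9611m. Market value of debt D = 1489.4m × 107.06/100 = 1594.55164m.
Total capital V = 7814.9611 + 1594.55164 = 9409.51274.
Equity: weight = 7814.9611/9409.51274 = 0.8305; cost = 10.15%.
Bonds outstanding: weight = 1594.55164/9409.51274 = 0.1695; after-tax cost = 5.64% × (1 − 35%) = 3.6660%.
WACC = 0.8305 × 10.1500% + 0.1695 × 3.6660% = 9.0512%.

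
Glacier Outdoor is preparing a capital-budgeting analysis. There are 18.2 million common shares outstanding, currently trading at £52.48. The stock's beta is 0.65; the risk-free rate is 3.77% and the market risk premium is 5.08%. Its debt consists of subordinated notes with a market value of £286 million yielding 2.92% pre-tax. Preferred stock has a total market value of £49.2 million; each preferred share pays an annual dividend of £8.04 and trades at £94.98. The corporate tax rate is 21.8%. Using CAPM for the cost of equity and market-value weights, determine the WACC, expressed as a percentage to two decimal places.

6.06%

Cost of equity via CAPM: Re = 3.77% + 0.65 × 5.08% = 7.0720%.
Cost of preferred: Rp = 8.04 / 94.98 = 8.4649%.
Market value of equity E = 52.48 × 18.2m = 955.136m.
Total capital V = 955.136 + 49.2 + 286 = 1290.336.
Equity: weight = 955.136/1290.336 = 0.7402; cost = 7.072%.
Preferred: weight = 49.2/1290.336 = 0.0381; cost = 8.4649%.
Subordinated notes: weight = 286/1290.336 = 0.2216; after-tax cost = 2.92% × (1 − 21.8%) = 2.2834%.
WACC = 0.7402 × 7.0720% + 0.0381 × 8.4649% + 0.2216 × 2.2834% = 6.0637%.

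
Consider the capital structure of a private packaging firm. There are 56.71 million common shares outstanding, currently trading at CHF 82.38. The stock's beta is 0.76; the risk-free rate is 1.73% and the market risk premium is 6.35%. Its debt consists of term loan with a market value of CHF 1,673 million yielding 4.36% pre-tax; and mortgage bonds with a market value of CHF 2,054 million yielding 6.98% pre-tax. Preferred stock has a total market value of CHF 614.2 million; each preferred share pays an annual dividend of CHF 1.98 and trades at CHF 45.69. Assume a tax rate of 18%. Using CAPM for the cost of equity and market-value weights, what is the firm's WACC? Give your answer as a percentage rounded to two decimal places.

Cost of equity via CAPM: Re = 1.73% + 0.76 × 6.35% = 6.5560%.
Cost of preferred: Rp = 1.98 / 45.69 = 4.3336%.
Market value of equity E = 82.38 × 56.71m = 4671.7698m.
Total capital V = 4671.7698 + 614.2 + 1673 + 2054 = 9012.9698.
Equity: weight = 4671.7698/9012.9698 = 0.5183; cost = 6.556%.
Preferred: weight = 614.2/9012.9698 = 0.0681; cost = 4.3336%.
Term loan: weight = 1673/9012.9698 = 0.1856; after-tax cost = 4.36% × (1 − 18%) = 3.5752%.
Mortgage bonds: weight = 2054/9012.9698 = 0.2279; after-tax cost = 6.98% × (1 − 18%) = 5.7236%.
WACC = 0.5183 × 6.5560% + 0.0681 × 4.3336% + 0.1856 × 3.5752% + 0.2279 × 5.7236% = 5.6616%.

5.66%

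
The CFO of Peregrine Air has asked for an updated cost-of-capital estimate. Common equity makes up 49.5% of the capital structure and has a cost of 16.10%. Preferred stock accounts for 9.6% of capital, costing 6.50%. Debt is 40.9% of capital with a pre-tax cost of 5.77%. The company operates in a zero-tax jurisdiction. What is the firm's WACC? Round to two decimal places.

After-tax cost of debt = 5.77% × (1 − 0%) = 5.7700%.
WACC = 0.495 × 16.1000% + 0.096 × 6.5000% + 0.409 × 5.7700% = 10.9534%.

10.95%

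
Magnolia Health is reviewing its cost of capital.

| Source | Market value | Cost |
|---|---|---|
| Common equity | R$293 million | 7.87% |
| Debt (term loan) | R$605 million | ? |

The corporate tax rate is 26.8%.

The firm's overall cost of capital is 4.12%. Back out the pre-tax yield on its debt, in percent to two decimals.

Total capital V = 293 + 605 = 898.
Equity weight = 293/898 = 0.3263.
Term loan weight = 605/898 = 0.6737.
Equity contribution = 0.3263 × 7.87% = 2.5678%.
Remaining for debt = 4.12% − 2.5678% = 1.5522%.
Rd × (1 − 26.8%) × 0.6737 = 1.5522%  ⇒  Rd = 3.1474%.

3.15%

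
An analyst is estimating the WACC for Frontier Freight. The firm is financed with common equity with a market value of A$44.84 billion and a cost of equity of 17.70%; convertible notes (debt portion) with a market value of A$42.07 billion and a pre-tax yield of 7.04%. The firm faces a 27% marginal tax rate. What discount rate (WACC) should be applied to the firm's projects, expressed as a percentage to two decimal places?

11.62%

Total capital V = 44.84 + 42.07 = 86.91.
Equity: weight = 44.84/86.91 = 0.5159; cost = 17.7%.
Convertible notes (debt portion): weight = 42.07/86.91 = 0.4841; after-tax cost = 7.04% × (1 − 27%) = 5.1392%.
WACC = 0.5159 × 17.7000% + 0.4841 × 5.1392% = 11.6198%.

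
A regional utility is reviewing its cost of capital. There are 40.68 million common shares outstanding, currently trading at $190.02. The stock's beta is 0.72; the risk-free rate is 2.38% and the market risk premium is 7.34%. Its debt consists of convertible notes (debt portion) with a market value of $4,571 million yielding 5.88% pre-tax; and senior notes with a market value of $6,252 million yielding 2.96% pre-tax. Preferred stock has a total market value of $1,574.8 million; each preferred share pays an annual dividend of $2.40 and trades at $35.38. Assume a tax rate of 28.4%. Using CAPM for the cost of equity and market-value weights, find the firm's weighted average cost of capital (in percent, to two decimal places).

5.09%

Cost of equity via CAPM: Re = 2.38% + 0.72 × 7.34% = 7.6648%.
Cost of preferred: Rp = 2.4 / 35.38 = 6.7835%.
Market value of equity E = 190.02 × 40.68m = 7730.0136m.
Total capital V = 7730.0136 + 1574.8 + 4571 + 6252 = 20127.8136.
Equity: weight = 7730.0136/20127.8136 = 0.3840; cost = 7.6648%.
Preferred: weight = 1574.8/20127.8136 = 0.0782; cost = 6.7835%.
Convertible notes (debt portion): weight = 4571/20127.8136 = 0.2271; after-tax cost = 5.88% × (1 − 28.4%) = 4.2101%.
Senior notes: weight = 6252/20127.8136 = 0.3106; after-tax cost = 2.96% × (1 − 28.4%) = 2.1194%.
WACC = 0.3840 × 7.6648% + 0.0782 × 6.7835% + 0.2271 × 4.2101% + 0.3106 × 2.1194% = 5.0888%.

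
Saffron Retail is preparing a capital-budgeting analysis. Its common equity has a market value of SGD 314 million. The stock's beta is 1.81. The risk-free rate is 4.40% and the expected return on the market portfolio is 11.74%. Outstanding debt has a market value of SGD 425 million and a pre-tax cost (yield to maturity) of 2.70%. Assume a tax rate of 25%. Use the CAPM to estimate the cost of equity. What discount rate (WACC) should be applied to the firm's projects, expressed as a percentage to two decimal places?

Market risk premium = 11.74% − 4.4% = 7.34%.
Cost of equity via CAPM: Re = 4.4% + 1.81 × 7.34% = 17.6854%.
Total capital V = 314 + 425 = 739.
Equity: weight = 314/739 = 0.4249; cost = 17.6854%.
Debt: weight = 425/739 = 0.5751; after-tax cost = 2.7% × (1 − 25%) = 2.0250%.
WACC = 0.4249 × 17.6854% + 0.5751 × 2.0250% = 8.6791%.

8.68%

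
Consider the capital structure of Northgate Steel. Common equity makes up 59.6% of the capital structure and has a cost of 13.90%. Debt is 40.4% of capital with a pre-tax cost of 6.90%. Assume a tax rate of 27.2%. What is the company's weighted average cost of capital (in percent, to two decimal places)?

10.31%

After-tax cost of debt = 6.9% × (1 − 27.2%) = 5.0232%.
WACC = 0.596 × 13.9000% + 0.404 × 5.0232% = 10.3138%.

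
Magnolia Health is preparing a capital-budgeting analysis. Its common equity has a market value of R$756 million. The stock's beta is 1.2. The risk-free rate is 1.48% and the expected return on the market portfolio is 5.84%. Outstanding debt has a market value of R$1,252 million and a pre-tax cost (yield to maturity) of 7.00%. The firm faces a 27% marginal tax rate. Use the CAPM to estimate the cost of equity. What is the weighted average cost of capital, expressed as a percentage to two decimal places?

5.71%

Market risk premium = 5.84% − 1.48% = 4.36%.
Cost of equity via CAPM: Re = 1.48% + 1.2 × 4.36% = 6.7120%.
Total capital V = 756 + 1252 = 2008.
Equity: weight = 756/2008 = 0.3765; cost = 6.712%.
Debt: weight = 1252/2008 = 0.6235; after-tax cost = 7% × (1 − 27%) = 5.1100%.
WACC = 0.3765 × 6.7120% + 0.6235 × 5.1100% = 5.7131%.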